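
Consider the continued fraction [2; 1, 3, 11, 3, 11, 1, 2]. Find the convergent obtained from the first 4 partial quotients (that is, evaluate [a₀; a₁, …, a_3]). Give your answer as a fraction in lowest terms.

124/45

Use the convergent recurrence hₖ = aₖ·hₖ₋₁ + hₖ₋₂ (and likewise for the denominators kₖ):
a_0 = 2: 2/1
a_1 = 1: 3/1
a_2 = 3: 11/4
a_3 = 11: 124/45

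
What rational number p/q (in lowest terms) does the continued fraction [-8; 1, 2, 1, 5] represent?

Compute successive convergents:
a_0 = -8: -8/1
a_1 = 1: -7/1
a_2 = 2: -22/3
a_3 = 1: -29/4
a_4 = 5: -167/23

-167/23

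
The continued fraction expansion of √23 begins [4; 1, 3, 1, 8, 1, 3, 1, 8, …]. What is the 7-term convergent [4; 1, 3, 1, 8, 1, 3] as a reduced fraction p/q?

916/191

Starting at the tail and folding back:
Start with 3.
1 + 1/(3/1) = 1 + 1/3 = 4/3
8 + 1/(4/3) = 8 + 3/4 = 35/4
1 + 1/(35/4) = 1 + 4/35 = 39/35
3 + 1/(39/35) = 3 + 35/39 = 152/39
1 + 1/(152/39) = 1 + 39/152 = 191/152
4 + 1/(191/152) = 4 + 152/191 = 916/191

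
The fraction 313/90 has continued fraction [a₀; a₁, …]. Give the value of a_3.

1

313 ÷ 90 → quotient 3, remainder 43
90 ÷ 43 → quotient 2, remainder 4
43 ÷ 4 → quotient 10, remainder 3
4 ÷ 3 → quotient 1, remainder 1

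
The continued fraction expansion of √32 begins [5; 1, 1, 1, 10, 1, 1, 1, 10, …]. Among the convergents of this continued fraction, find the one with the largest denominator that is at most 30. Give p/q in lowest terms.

17/3

List convergents until the denominator exceeds the bound:
a_0 = 5: 5/1  (≤ bound)
a_1 = 1: 6/1  (≤ bound)
a_2 = 1: 11/2  (≤ bound)
a_3 = 1: 17/3  (≤ bound)
a_4 = 10: 181/32  (> 30, stop)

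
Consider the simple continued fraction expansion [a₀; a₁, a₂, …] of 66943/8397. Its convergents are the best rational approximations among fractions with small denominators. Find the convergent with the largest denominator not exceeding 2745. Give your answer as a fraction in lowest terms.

List convergents until the denominator exceeds the bound:
a_0 = 7: 7/1  (≤ bound)
a_1 = 1: 8/1  (≤ bound)
a_2 = 35: 287/36  (≤ bound)
a_3 = 25: 7183/901  (≤ bound)
a_4 = 1: 7470/937  (≤ bound)
a_5 = 8: 66943/8397  (> 2745, stop)

7470/937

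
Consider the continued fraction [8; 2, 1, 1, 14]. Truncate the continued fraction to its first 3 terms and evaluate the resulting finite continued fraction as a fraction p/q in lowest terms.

25/3

Start with 1.
2 + 1/(1/1) = 2 + 1/1 = 3/1
8 + 1/(3/1) = 8 + 1/3 = 25/3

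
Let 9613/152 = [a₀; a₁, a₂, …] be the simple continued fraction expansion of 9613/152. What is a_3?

9613 ÷ 152 → quotient 63, remainder 37
152 ÷ 37 → quotient 4, remainder 4
37 ÷ 4 → quotient 9, remainder 1
4 ÷ 1 → quotient 4, remainder 0

4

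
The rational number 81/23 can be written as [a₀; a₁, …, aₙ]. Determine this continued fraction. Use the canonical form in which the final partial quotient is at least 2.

[3; 1, 1, 11]

Repeatedly divide and take the remainder:
⌊81/23⌋ = 3, remainder 12
⌊23/12⌋ = 1, remainder 11
⌊12/11⌋ = 1, remainder 1
⌊11/1⌋ = 11, remainder 0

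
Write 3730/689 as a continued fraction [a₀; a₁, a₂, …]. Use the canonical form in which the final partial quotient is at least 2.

⌊3730/689⌋ = 5, remainder 285
⌊689/285⌋ = 2, remainder 119
⌊285/119⌋ = 2, remainder 47
⌊119/47⌋ = 2, remainder 25
⌊47/25⌋ = 1, remainder 22
⌊25/22⌋ = 1, remainder 3
⌊22/3⌋ = 7, remainder 1
⌊3/1⌋ = 3, remainder 0

[5; 2, 2, 2, 1, 1, 7, 3]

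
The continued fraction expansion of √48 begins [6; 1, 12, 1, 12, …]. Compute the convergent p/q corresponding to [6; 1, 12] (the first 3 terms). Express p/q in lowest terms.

Collapse the nested fraction from the inside out:
Start with 12.
1 + 1/(12/1) = 1 + 1/12 = 13/12
6 + 1/(13/12) = 6 + 12/13 = 90/13

90/13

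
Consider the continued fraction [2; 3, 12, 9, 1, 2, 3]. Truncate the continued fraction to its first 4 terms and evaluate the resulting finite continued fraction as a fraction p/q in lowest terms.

781/336

Start with 9.
12 + 1/(9/1) = 12 + 1/9 = 109/9
3 + 1/(109/9) = 3 + 9/109 = 336/109
2 + 1/(336/109) = 2 + 109/336 = 781/336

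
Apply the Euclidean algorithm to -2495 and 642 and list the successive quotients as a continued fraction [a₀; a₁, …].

-2495 ÷ 642 → quotient -4, remainder 73
642 ÷ 73 → quotient 8, remainder 58
73 ÷ 58 → quotient 1, remainder 15
58 ÷ 15 → quotient 3, remainder 13
15 ÷ 13 → quotient 1, remainder 2
13 ÷ 2 → quotient 6, remainder 1
2 ÷ 1 → quotient 2, remainder 0

[-4; 8, 1, 3, 1, 6, 2]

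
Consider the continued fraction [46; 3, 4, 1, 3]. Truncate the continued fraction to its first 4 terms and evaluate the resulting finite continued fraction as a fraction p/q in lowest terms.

741/16

Collapse the nested fraction from the inside out:
Start with 1.
4 + 1/(1/1) = 4 + 1/1 = 5/1
3 + 1/(5/1) = 3 + 1/5 = 16/5
46 + 1/(16/5) = 46 + 5/16 = 741/16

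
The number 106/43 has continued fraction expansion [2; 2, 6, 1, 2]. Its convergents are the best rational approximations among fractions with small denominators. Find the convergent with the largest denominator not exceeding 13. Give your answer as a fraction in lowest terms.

32/13

List convergents until the denominator exceeds the bound:
a_0 = 2: 2/1  (≤ bound)
a_1 = 2: 5/2  (≤ bound)
a_2 = 6: 32/13  (≤ bound)
a_3 = 1: 37/15  (> 13, stop)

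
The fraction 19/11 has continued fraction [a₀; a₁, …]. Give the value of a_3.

19 = 1·11 + 8, so a_0 = 1
11 = 1·8 + 3, so a_1 = 1
8 = 2·3 + 2, so a_2 = 2
3 = 1·2 + 1, so a_3 = 1

1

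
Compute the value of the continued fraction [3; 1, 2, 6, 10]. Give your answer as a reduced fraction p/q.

Compute successive convergents:
a_0 = 3: 3/1
a_1 = 1: 4/1
a_2 = 2: 11/3
a_3 = 6: 70/19
a_4 = 10: 711/193

711/193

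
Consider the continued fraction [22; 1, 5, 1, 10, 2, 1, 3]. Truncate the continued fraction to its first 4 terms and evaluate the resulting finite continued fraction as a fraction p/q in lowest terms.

160/7

Build up convergents one term at a time:
a_0 = 22: 22/1
a_1 = 1: 23/1
a_2 = 5: 137/6
a_3 = 1: 160/7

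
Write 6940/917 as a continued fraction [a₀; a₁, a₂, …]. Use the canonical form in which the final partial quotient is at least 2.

[7; 1, 1, 3, 5, 1, 20]

6940 = 7·917 + 521, so a_0 = 7
917 = 1·521 + 396, so a_1 = 1
521 = 1·396 + 125, so a_2 = 1
396 = 3·125 + 21, so a_3 = 3
125 = 5·21 + 20, so a_4 = 5
21 = 1·20 + 1, so a_5 = 1
20 = 20·1 + 0, so a_6 = 20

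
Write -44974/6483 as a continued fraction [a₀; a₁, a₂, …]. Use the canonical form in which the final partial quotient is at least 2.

Run the Euclidean algorithm, recording each quotient:
-44974 = -7·6483 + 407, so a_0 = -7
6483 = 15·407 + 378, so a_1 = 15
407 = 1·378 + 29, so a_2 = 1
378 = 13·29 + 1, so a_3 = 13
29 = 29·1 + 0, so a_4 = 29

[-7; 15, 1, 13, 29]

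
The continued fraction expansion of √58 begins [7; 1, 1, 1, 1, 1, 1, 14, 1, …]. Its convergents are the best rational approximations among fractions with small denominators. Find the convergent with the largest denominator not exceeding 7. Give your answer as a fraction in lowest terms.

a_0 = 7: 7/1  (≤ bound)
a_1 = 1: 8/1  (≤ bound)
a_2 = 1: 15/2  (≤ bound)
a_3 = 1: 23/3  (≤ bound)
a_4 = 1: 38/5  (≤ bound)
a_5 = 1: 61/8  (> 7, stop)

38/5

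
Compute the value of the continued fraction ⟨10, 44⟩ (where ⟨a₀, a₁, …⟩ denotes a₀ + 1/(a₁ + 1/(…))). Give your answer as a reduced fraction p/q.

441/44

a_0 = 10: 10/1
a_1 = 44: 441/44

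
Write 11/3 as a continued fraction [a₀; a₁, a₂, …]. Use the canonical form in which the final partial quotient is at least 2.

[3; 1, 2]

Run the Euclidean algorithm, recording each quotient:
⌊11/3⌋ = 3, remainder 2
⌊3/2⌋ = 1, remainder 1
⌊2/1⌋ = 2, remainder 0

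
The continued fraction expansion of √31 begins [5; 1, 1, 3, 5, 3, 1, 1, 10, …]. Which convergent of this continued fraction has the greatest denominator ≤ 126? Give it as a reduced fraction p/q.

657/118

List convergents until the denominator exceeds the bound:
a_0 = 5: 5/1  (≤ bound)
a_1 = 1: 6/1  (≤ bound)
a_2 = 1: 11/2  (≤ bound)
a_3 = 3: 39/7  (≤ bound)
a_4 = 5: 206/37  (≤ bound)
a_5 = 3: 657/118  (≤ bound)
a_6 = 1: 863/155  (> 126, stop)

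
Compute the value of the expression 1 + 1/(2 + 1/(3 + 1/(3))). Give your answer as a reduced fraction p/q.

a_0 = 1: 1/1
a_1 = 2: 3/2
a_2 = 3: 10/7
a_3 = 3: 33/23

33/23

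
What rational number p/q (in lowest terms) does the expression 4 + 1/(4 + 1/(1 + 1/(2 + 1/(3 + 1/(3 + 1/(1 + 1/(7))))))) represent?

6610/1569

Start with 7.
1 + 1/(7/1) = 1 + 1/7 = 8/7
3 + 1/(8/7) = 3 + 7/8 = 31/8
3 + 1/(31/8) = 3 + 8/31 = 101/31
2 + 1/(101/31) = 2 + 31/101 = 233/101
1 + 1/(233/101) = 1 + 101/233 = 334/233
4 + 1/(334/233) = 4 + 233/334 = 1569/334
4 + 1/(1569/334) = 4 + 334/1569 = 6610/1569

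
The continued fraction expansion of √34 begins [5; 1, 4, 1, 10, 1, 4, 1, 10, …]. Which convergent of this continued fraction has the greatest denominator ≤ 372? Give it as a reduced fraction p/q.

2035/349

a_0 = 5: 5/1  (≤ bound)
a_1 = 1: 6/1  (≤ bound)
a_2 = 4: 29/5  (≤ bound)
a_3 = 1: 35/6  (≤ bound)
a_4 = 10: 379/65  (≤ bound)
a_5 = 1: 414/71  (≤ bound)
a_6 = 4: 2035/349  (≤ bound)
a_7 = 1: 2449/420  (> 372, stop)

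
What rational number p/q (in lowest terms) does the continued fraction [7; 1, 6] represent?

Start with 6.
1 + 1/(6/1) = 1 + 1/6 = 7/6
7 + 1/(7/6) = 7 + 6/7 = 55/7

55/7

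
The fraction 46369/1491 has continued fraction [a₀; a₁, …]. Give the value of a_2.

13

46369 = 31·1491 + 148, so a_0 = 31
1491 = 10·148 + 11, so a_1 = 10
148 = 13·11 + 5, so a_2 = 13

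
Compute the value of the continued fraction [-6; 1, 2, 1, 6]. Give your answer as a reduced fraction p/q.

Start with 6.
1 + 1/(6/1) = 1 + 1/6 = 7/6
2 + 1/(7/6) = 2 + 6/7 = 20/7
1 + 1/(20/7) = 1 + 7/20 = 27/20
-6 + 1/(27/20) = -6 + 20/27 = -142/27

-142/27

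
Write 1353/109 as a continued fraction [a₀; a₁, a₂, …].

Apply division with remainder until the remainder is 0:
1353 ÷ 109 → quotient 12, remainder 45
109 ÷ 45 → quotient 2, remainder 19
45 ÷ 19 → quotient 2, remainder 7
19 ÷ 7 → quotient 2, remainder 5
7 ÷ 5 → quotient 1, remainder 2
5 ÷ 2 → quotient 2, remainder 1
2 ÷ 1 → quotient 2, remainder 0

[12; 2, 2, 2, 1, 2, 2]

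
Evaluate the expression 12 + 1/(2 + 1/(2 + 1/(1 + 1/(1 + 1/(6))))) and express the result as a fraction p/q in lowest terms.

981/79

a_0 = 12: 12/1
a_1 = 2: 25/2
a_2 = 2: 62/5
a_3 = 1: 87/7
a_4 = 1: 149/12
a_5 = 6: 981/79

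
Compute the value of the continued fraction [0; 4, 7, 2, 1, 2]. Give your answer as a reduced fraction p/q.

59/244

Work from the innermost term outward:
Start with 2.
1 + 1/(2/1) = 1 + 1/2 = 3/2
2 + 1/(3/2) = 2 + 2/3 = 8/3
7 + 1/(8/3) = 7 + 3/8 = 59/8
4 + 1/(59/8) = 4 + 8/59 = 244/59
0 + 1/(244/59) = 0 + 59/244 = 59/244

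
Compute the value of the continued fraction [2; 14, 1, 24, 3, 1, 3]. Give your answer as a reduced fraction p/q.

Start with 3.
1 + 1/(3/1) = 1 + 1/3 = 4/3
3 + 1/(4/3) = 3 + 3/4 = 15/4
24 + 1/(15/4) = 24 + 4/15 = 364/15
1 + 1/(364/15) = 1 + 15/364 = 379/364
14 + 1/(379/364) = 14 + 364/379 = 5670/379
2 + 1/(5670/379) = 2 + 379/5670 = 11719/5670

11719/5670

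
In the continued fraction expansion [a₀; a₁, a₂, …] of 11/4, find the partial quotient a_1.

⌊11/4⌋ = 2, remainder 3
⌊4/3⌋ = 1, remainder 1

1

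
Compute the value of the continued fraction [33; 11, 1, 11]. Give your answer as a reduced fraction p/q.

Collapse the nested fraction from the inside out:
Start with 11.
1 + 1/(11/1) = 1 + 1/11 = 12/11
11 + 1/(12/11) = 11 + 11/12 = 143/12
33 + 1/(143/12) = 33 + 12/143 = 4731/143

4731/143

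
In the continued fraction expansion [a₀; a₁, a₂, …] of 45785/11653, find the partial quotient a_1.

⌊45785/11653⌋ = 3, remainder 10826
⌊11653/10826⌋ = 1, remainder 827

1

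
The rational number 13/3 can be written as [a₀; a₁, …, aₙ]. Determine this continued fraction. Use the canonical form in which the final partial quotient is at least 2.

[4; 3]

⌊13/3⌋ = 4, remainder 1
⌊3/1⌋ = 3, remainder 0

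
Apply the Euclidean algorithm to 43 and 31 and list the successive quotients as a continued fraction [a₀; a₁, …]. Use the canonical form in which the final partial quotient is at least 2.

⌊43/31⌋ = 1, remainder 12
⌊31/12⌋ = 2, remainder 7
⌊12/7⌋ = 1, remainder 5
⌊7/5⌋ = 1, remainder 2
⌊5/2⌋ = 2, remainder 1
⌊2/1⌋ = 2, remainder 0

[1; 2, 1, 1, 2, 2]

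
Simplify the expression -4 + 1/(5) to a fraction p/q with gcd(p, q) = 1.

Start with 5.
-4 + 1/(5/1) = -4 + 1/5 = -19/5

-19/5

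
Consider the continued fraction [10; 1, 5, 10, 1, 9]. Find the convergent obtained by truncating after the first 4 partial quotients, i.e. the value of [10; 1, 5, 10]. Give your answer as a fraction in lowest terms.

661/61

Compute successive convergents:
a_0 = 10: 10/1
a_1 = 1: 11/1
a_2 = 5: 65/6
a_3 = 10: 661/61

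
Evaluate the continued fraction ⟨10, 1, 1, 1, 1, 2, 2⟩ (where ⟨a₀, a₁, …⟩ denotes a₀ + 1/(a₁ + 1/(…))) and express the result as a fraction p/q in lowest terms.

Starting at the tail and folding back:
Start with 2.
2 + 1/(2/1) = 2 + 1/2 = 5/2
1 + 1/(5/2) = 1 + 2/5 = 7/5
1 + 1/(7/5) = 1 + 5/7 = 12/7
1 + 1/(12/7) = 1 + 7/12 = 19/12
1 + 1/(19/12) = 1 + 12/19 = 31/19
10 + 1/(31/19) = 10 + 19/31 = 329/31

329/31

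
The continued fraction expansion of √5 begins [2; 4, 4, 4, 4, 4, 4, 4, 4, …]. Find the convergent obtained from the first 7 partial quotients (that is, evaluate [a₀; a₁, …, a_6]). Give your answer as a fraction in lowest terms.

a_0 = 2: 2/1
a_1 = 4: 9/4
a_2 = 4: 38/17
a_3 = 4: 161/72
a_4 = 4: 682/305
a_5 = 4: 2889/1292
a_6 = 4: 12238/5473

12238/5473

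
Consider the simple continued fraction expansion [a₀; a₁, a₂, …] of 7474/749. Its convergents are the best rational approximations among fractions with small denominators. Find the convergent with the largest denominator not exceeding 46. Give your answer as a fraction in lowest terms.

List convergents until the denominator exceeds the bound:
a_0 = 9: 9/1  (≤ bound)
a_1 = 1: 10/1  (≤ bound)
a_2 = 45: 459/46  (≤ bound)
a_3 = 1: 469/47  (> 46, stop)

459/46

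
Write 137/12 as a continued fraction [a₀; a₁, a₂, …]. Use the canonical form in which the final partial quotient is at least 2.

[11; 2, 2, 2]

137 = 11·12 + 5, so a_0 = 11
12 = 2·5 + 2, so a_1 = 2
5 = 2·2 + 1, so a_2 = 2
2 = 2·1 + 0, so a_3 = 2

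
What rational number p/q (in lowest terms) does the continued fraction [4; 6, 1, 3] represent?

112/27

Build up convergents one term at a time:
a_0 = 4: 4/1
a_1 = 6: 25/6
a_2 = 1: 29/7
a_3 = 3: 112/27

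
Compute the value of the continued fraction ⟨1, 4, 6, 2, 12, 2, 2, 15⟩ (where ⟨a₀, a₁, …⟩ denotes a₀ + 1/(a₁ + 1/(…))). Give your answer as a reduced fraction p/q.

Start with 15.
2 + 1/(15/1) = 2 + 1/15 = 31/15
2 + 1/(31/15) = 2 + 15/31 = 77/31
12 + 1/(77/31) = 12 + 31/77 = 955/77
2 + 1/(955/77) = 2 + 77/955 = 1987/955
6 + 1/(1987/955) = 6 + 955/1987 = 12877/1987
4 + 1/(12877/1987) = 4 + 1987/12877 = 53495/12877
1 + 1/(53495/12877) = 1 + 12877/53495 = 66372/53495

66372/53495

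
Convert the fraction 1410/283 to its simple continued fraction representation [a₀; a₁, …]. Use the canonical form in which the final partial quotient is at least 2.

[4; 1, 55, 1, 1, 2]

1410 ÷ 283 → quotient 4, remainder 278
283 ÷ 278 → quotient 1, remainder 5
278 ÷ 5 → quotient 55, remainder 3
5 ÷ 3 → quotient 1, remainder 2
3 ÷ 2 → quotient 1, remainder 1
2 ÷ 1 → quotient 2, remainder 0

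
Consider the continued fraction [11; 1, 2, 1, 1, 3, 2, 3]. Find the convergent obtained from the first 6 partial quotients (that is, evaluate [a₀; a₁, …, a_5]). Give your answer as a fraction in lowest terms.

Use the convergent recurrence hₖ = aₖ·hₖ₋₁ + hₖ₋₂ (and likewise for the denominators kₖ):
a_0 = 11: 11/1
a_1 = 1: 12/1
a_2 = 2: 35/3
a_3 = 1: 47/4
a_4 = 1: 82/7
a_5 = 3: 293/25

293/25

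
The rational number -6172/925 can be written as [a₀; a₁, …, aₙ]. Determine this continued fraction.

[-7; 3, 18, 1, 15]

-6172 ÷ 925 → quotient -7, remainder 303
925 ÷ 303 → quotient 3, remainder 16
303 ÷ 16 → quotient 18, remainder 15
16 ÷ 15 → quotient 1, remainder 1
15 ÷ 1 → quotient 15, remainder 0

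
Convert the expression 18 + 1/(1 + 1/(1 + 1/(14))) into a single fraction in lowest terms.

Start with 14.
1 + 1/(14/1) = 1 + 1/14 = 15/14
1 + 1/(15/14) = 1 + 14/15 = 29/15
18 + 1/(29/15) = 18 + 15/29 = 537/29

537/29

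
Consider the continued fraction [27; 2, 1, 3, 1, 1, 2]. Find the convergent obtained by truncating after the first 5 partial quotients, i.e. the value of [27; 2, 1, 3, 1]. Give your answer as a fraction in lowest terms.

Use the convergent recurrence hₖ = aₖ·hₖ₋₁ + hₖ₋₂ (and likewise for the denominators kₖ):
a_0 = 27: 27/1
a_1 = 2: 55/2
a_2 = 1: 82/3
a_3 = 3: 301/11
a_4 = 1: 383/14

383/14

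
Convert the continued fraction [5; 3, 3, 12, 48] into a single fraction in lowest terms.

Use the convergent recurrence hₖ = aₖ·hₖ₋₁ + hₖ₋₂ (and likewise for the denominators kₖ):
a_0 = 5: 5/1
a_1 = 3: 16/3
a_2 = 3: 53/10
a_3 = 12: 652/123
a_4 = 48: 31349/5914

31349/5914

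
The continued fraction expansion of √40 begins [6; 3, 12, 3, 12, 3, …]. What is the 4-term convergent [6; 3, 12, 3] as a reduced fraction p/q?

a_0 = 6: 6/1
a_1 = 3: 19/3
a_2 = 12: 234/37
a_3 = 3: 721/114

721/114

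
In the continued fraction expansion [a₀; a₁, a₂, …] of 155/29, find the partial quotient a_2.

⌊155/29⌋ = 5, remainder 10
⌊29/10⌋ = 2, remainder 9
⌊10/9⌋ = 1, remainder 1

1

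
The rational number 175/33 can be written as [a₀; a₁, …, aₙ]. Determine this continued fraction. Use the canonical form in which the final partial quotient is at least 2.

[5; 3, 3, 3]

175 ÷ 33 → quotient 5, remainder 10
33 ÷ 10 → quotient 3, remainder 3
10 ÷ 3 → quotient 3, remainder 1
3 ÷ 1 → quotient 3, remainder 0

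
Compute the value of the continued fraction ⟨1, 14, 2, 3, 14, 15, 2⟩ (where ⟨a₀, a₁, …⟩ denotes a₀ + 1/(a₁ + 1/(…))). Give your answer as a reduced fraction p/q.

Start with 2.
15 + 1/(2/1) = 15 + 1/2 = 31/2
14 + 1/(31/2) = 14 + 2/31 = 436/31
3 + 1/(436/31) = 3 + 31/436 = 1339/436
2 + 1/(1339/436) = 2 + 436/1339 = 3114/1339
14 + 1/(3114/1339) = 14 + 1339/3114 = 44935/3114
1 + 1/(44935/3114) = 1 + 3114/44935 = 48049/44935

48049/44935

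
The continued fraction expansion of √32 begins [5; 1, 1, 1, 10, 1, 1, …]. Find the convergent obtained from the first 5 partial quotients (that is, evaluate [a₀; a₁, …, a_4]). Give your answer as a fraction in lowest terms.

181/32

Starting at the tail and folding back:
Start with 10.
1 + 1/(10/1) = 1 + 1/10 = 11/10
1 + 1/(11/10) = 1 + 10/11 = 21/11
1 + 1/(21/11) = 1 + 11/21 = 32/21
5 + 1/(32/21) = 5 + 21/32 = 181/32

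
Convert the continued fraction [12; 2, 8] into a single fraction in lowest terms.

212/17

a_0 = 12: 12/1
a_1 = 2: 25/2
a_2 = 8: 212/17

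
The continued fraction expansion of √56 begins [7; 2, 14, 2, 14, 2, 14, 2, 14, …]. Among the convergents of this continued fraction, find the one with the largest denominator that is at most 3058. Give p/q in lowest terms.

13455/1798

a_0 = 7: 7/1  (≤ bound)
a_1 = 2: 15/2  (≤ bound)
a_2 = 14: 217/29  (≤ bound)
a_3 = 2: 449/60  (≤ bound)
a_4 = 14: 6503/869  (≤ bound)
a_5 = 2: 13455/1798  (≤ bound)
a_6 = 14: 194873/26041  (> 3058, stop)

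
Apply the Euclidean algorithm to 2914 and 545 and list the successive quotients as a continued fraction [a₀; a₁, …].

[5; 2, 1, 7, 1, 1, 2, 4]

2914 = 5·545 + 189, so a_0 = 5
545 = 2·189 + 167, so a_1 = 2
189 = 1·167 + 22, so a_2 = 1
167 = 7·22 + 13, so a_3 = 7
22 = 1·13 + 9, so a_4 = 1
13 = 1·9 + 4, so a_5 = 1
9 = 2·4 + 1, so a_6 = 2
4 = 4·1 + 0, so a_7 = 4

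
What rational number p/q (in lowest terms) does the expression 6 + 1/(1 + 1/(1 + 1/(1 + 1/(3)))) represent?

73/11

Collapse the nested fraction from the inside out:
Start with 3.
1 + 1/(3/1) = 1 + 1/3 = 4/3
1 + 1/(4/3) = 1 + 3/4 = 7/4
1 + 1/(7/4) = 1 + 4/7 = 11/7
6 + 1/(11/7) = 6 + 7/11 = 73/11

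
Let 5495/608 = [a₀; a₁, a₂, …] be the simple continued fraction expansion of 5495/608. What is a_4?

Repeatedly divide and take the remainder:
5495 ÷ 608 → quotient 9, remainder 23
608 ÷ 23 → quotient 26, remainder 10
23 ÷ 10 → quotient 2, remainder 3
10 ÷ 3 → quotient 3, remainder 1
3 ÷ 1 → quotient 3, remainder 0

3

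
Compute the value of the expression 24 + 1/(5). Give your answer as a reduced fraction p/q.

121/5

a_0 = 24: 24/1
a_1 = 5: 121/5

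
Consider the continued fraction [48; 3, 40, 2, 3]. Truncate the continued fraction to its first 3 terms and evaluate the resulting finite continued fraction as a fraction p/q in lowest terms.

5848/121

Start with 40.
3 + 1/(40/1) = 3 + 1/40 = 121/40
48 + 1/(121/40) = 48 + 40/121 = 5848/121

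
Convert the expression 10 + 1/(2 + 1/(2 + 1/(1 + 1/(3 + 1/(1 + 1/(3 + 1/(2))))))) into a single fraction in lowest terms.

2950/283

Compute successive convergents:
a_0 = 10: 10/1
a_1 = 2: 21/2
a_2 = 2: 52/5
a_3 = 1: 73/7
a_4 = 3: 271/26
a_5 = 1: 344/33
a_6 = 3: 1303/125
a_7 = 2: 2950/283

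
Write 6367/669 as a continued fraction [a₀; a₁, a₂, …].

[9; 1, 1, 14, 23]

6367 = 9·669 + 346, so a_0 = 9
669 = 1·346 + 323, so a_1 = 1
346 = 1·323 + 23, so a_2 = 1
323 = 14·23 + 1, so a_3 = 14
23 = 23·1 + 0, so a_4 = 23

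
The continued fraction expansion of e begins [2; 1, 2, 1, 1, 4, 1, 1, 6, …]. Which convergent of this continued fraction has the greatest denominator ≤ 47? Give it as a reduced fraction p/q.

List convergents until the denominator exceeds the bound:
a_0 = 2: 2/1  (≤ bound)
a_1 = 1: 3/1  (≤ bound)
a_2 = 2: 8/3  (≤ bound)
a_3 = 1: 11/4  (≤ bound)
a_4 = 1: 19/7  (≤ bound)
a_5 = 4: 87/32  (≤ bound)
a_6 = 1: 106/39  (≤ bound)
a_7 = 1: 193/71  (> 47, stop)

106/39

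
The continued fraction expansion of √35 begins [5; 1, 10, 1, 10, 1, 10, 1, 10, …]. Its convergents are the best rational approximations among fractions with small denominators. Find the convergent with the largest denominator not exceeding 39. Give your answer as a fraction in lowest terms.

a_0 = 5: 5/1  (≤ bound)
a_1 = 1: 6/1  (≤ bound)
a_2 = 10: 65/11  (≤ bound)
a_3 = 1: 71/12  (≤ bound)
a_4 = 10: 775/131  (> 39, stop)

71/12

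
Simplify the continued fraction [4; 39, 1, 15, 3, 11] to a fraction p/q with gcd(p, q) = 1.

a_0 = 4: 4/1
a_1 = 39: 157/39
a_2 = 1: 161/40
a_3 = 15: 2572/639
a_4 = 3: 7877/1957
a_5 = 11: 89219/22166

89219/22166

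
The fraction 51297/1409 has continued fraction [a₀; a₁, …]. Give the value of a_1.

2

51297 ÷ 1409 → quotient 36, remainder 573
1409 ÷ 573 → quotient 2, remainder 263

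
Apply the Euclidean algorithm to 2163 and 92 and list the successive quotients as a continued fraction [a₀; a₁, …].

2163 = 23·92 + 47, so a_0 = 23
92 = 1·47 + 45, so a_1 = 1
47 = 1·45 + 2, so a_2 = 1
45 = 22·2 + 1, so a_3 = 22
2 = 2·1 + 0, so a_4 = 2

[23; 1, 1, 22, 2]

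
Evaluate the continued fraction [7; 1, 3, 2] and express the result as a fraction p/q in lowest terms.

a_0 = 7: 7/1
a_1 = 1: 8/1
a_2 = 3: 31/4
a_3 = 2: 70/9

70/9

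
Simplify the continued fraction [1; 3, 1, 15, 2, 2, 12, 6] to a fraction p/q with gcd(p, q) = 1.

30543/24359

a_0 = 1: 1/1
a_1 = 3: 4/3
a_2 = 1: 5/4
a_3 = 15: 79/63
a_4 = 2: 163/130
a_5 = 2: 405/323
a_6 = 12: 5023/4006
a_7 = 6: 30543/24359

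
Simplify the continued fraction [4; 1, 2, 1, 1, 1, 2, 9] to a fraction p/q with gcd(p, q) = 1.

Use the convergent recurrence hₖ = aₖ·hₖ₋₁ + hₖ₋₂ (and likewise for the denominators kₖ):
a_0 = 4: 4/1
a_1 = 1: 5/1
a_2 = 2: 14/3
a_3 = 1: 19/4
a_4 = 1: 33/7
a_5 = 1: 52/11
a_6 = 2: 137/29
a_7 = 9: 1285/272

1285/272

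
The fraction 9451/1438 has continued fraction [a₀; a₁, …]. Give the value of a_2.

9451 ÷ 1438 → quotient 6, remainder 823
1438 ÷ 823 → quotient 1, remainder 615
823 ÷ 615 → quotient 1, remainder 208

1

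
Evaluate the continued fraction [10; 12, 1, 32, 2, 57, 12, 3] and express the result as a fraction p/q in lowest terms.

a_0 = 10: 10/1
a_1 = 12: 121/12
a_2 = 1: 131/13
a_3 = 32: 4313/428
a_4 = 2: 8757/869
a_5 = 57: 503462/49961
a_6 = 12: 6050301/600401
a_7 = 3: 18654365/1851164

18654365/1851164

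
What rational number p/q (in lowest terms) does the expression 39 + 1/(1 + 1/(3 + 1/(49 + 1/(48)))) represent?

376047/9460

Collapse the nested fraction from the inside out:
Start with 48.
49 + 1/(48/1) = 49 + 1/48 = 2353/48
3 + 1/(2353/48) = 3 + 48/2353 = 7107/2353
1 + 1/(7107/2353) = 1 + 2353/7107 = 9460/7107
39 + 1/(9460/7107) = 39 + 7107/9460 = 376047/9460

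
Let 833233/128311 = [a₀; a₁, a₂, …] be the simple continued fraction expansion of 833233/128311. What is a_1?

2

Run the Euclidean algorithm, recording each quotient:
833233 = 6·128311 + 63367, so a_0 = 6
128311 = 2·63367 + 1577, so a_1 = 2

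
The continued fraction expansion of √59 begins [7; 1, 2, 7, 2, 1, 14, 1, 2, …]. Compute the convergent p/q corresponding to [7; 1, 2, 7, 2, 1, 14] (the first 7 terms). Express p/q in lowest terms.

Start with 14.
1 + 1/(14/1) = 1 + 1/14 = 15/14
2 + 1/(15/14) = 2 + 14/15 = 44/15
7 + 1/(44/15) = 7 + 15/44 = 323/44
2 + 1/(323/44) = 2 + 44/323 = 690/323
1 + 1/(690/323) = 1 + 323/690 = 1013/690
7 + 1/(1013/690) = 7 + 690/1013 = 7781/1013

7781/1013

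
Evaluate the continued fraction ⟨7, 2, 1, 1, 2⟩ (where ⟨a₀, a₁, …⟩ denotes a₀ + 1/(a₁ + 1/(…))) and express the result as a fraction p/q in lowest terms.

96/13

Starting at the tail and folding back:
Start with 2.
1 + 1/(2/1) = 1 + 1/2 = 3/2
1 + 1/(3/2) = 1 + 2/3 = 5/3
2 + 1/(5/3) = 2 + 3/5 = 13/5
7 + 1/(13/5) = 7 + 5/13 = 96/13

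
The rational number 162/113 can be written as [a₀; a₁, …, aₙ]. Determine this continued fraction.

[1; 2, 3, 3, 1, 3]

162 ÷ 113 → quotient 1, remainder 49
113 ÷ 49 → quotient 2, remainder 15
49 ÷ 15 → quotient 3, remainder 4
15 ÷ 4 → quotient 3, remainder 3
4 ÷ 3 → quotient 1, remainder 1
3 ÷ 1 → quotient 3, remainder 0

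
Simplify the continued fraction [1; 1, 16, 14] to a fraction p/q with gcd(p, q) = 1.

Collapse the nested fraction from the inside out:
Start with 14.
16 + 1/(14/1) = 16 + 1/14 = 225/14
1 + 1/(225/14) = 1 + 14/225 = 239/225
1 + 1/(239/225) = 1 + 225/239 = 464/239

464/239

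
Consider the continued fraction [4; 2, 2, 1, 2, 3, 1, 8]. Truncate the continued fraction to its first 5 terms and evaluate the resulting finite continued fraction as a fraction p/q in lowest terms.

84/19

Use the convergent recurrence hₖ = aₖ·hₖ₋₁ + hₖ₋₂ (and likewise for the denominators kₖ):
a_0 = 4: 4/1
a_1 = 2: 9/2
a_2 = 2: 22/5
a_3 = 1: 31/7
a_4 = 2: 84/19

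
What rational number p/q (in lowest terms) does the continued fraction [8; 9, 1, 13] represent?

Start with 13.
1 + 1/(13/1) = 1 + 1/13 = 14/13
9 + 1/(14/13) = 9 + 13/14 = 139/14
8 + 1/(139/14) = 8 + 14/139 = 1126/139

1126/139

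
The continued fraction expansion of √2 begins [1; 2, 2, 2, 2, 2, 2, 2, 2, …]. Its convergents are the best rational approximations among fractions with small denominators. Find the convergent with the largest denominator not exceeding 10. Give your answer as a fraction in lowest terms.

7/5

a_0 = 1: 1/1  (≤ bound)
a_1 = 2: 3/2  (≤ bound)
a_2 = 2: 7/5  (≤ bound)
a_3 = 2: 17/12  (> 10, stop)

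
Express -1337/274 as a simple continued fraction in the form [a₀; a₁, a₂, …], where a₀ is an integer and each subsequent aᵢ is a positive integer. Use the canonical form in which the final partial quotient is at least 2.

-1337 = -5·274 + 33, so a_0 = -5
274 = 8·33 + 10, so a_1 = 8
33 = 3·10 + 3, so a_2 = 3
10 = 3·3 + 1, so a_3 = 3
3 = 3·1 + 0, so a_4 = 3

[-5; 8, 3, 3, 3]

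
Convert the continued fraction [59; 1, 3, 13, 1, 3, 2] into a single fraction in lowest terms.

30176/505

a_0 = 59: 59/1
a_1 = 1: 60/1
a_2 = 3: 239/4
a_3 = 13: 3167/53
a_4 = 1: 3406/57
a_5 = 3: 13385/224
a_6 = 2: 30176/505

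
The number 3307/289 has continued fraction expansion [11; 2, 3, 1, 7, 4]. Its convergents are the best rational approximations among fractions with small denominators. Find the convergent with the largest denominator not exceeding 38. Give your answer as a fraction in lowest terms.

a_0 = 11: 11/1  (≤ bound)
a_1 = 2: 23/2  (≤ bound)
a_2 = 3: 80/7  (≤ bound)
a_3 = 1: 103/9  (≤ bound)
a_4 = 7: 801/70  (> 38, stop)

103/9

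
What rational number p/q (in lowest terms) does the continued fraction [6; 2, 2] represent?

32/5

Start with 2.
2 + 1/(2/1) = 2 + 1/2 = 5/2
6 + 1/(5/2) = 6 + 2/5 = 32/5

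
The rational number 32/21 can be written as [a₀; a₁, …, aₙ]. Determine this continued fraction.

[1; 1, 1, 10]

32 = 1·21 + 11, so a_0 = 1
21 = 1·11 + 10, so a_1 = 1
11 = 1·10 + 1, so a_2 = 1
10 = 10·1 + 0, so a_3 = 10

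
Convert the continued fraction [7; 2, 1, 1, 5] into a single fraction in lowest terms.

207/28

a_0 = 7: 7/1
a_1 = 2: 15/2
a_2 = 1: 22/3
a_3 = 1: 37/5
a_4 = 5: 207/28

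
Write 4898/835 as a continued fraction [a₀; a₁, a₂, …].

[5; 1, 6, 2, 5, 10]

⌊4898/835⌋ = 5, remainder 723
⌊835/723⌋ = 1, remainder 112
⌊723/112⌋ = 6, remainder 51
⌊112/51⌋ = 2, remainder 10
⌊51/10⌋ = 5, remainder 1
⌊10/1⌋ = 10, remainder 0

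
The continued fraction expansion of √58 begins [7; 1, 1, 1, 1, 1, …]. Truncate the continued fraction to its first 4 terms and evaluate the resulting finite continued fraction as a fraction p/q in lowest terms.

23/3

Start with 1.
1 + 1/(1/1) = 1 + 1/1 = 2/1
1 + 1/(2/1) = 1 + 1/2 = 3/2
7 + 1/(3/2) = 7 + 2/3 = 23/3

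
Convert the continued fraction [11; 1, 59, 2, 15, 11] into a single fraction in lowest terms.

Start with 11.
15 + 1/(11/1) = 15 + 1/11 = 166/11
2 + 1/(166/11) = 2 + 11/166 = 343/166
59 + 1/(343/166) = 59 + 166/343 = 20403/343
1 + 1/(20403/343) = 1 + 343/20403 = 20746/20403
11 + 1/(20746/20403) = 11 + 20403/20746 = 248609/20746

248609/20746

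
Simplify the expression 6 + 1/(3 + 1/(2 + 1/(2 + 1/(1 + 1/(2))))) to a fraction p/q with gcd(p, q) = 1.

a_0 = 6: 6/1
a_1 = 3: 19/3
a_2 = 2: 44/7
a_3 = 2: 107/17
a_4 = 1: 151/24
a_5 = 2: 409/65

409/65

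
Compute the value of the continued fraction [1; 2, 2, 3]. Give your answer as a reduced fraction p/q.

Start with 3.
2 + 1/(3/1) = 2 + 1/3 = 7/3
2 + 1/(7/3) = 2 + 3/7 = 17/7
1 + 1/(17/7) = 1 + 7/17 = 24/17

24/17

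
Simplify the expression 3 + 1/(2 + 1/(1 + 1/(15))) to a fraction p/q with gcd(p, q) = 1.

157/47

a_0 = 3: 3/1
a_1 = 2: 7/2
a_2 = 1: 10/3
a_3 = 15: 157/47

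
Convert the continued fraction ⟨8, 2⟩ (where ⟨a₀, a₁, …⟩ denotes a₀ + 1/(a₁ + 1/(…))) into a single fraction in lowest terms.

Compute successive convergents:
a_0 = 8: 8/1
a_1 = 2: 17/2

17/2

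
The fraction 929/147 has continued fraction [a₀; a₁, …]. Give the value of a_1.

⌊929/147⌋ = 6, remainder 47
⌊147/47⌋ = 3, remainder 6

3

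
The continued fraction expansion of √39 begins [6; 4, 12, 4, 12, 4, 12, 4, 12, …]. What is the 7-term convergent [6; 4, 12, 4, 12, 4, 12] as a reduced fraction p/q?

Start with 12.
4 + 1/(12/1) = 4 + 1/12 = 49/12
12 + 1/(49/12) = 12 + 12/49 = 600/49
4 + 1/(600/49) = 4 + 49/600 = 2449/600
12 + 1/(2449/600) = 12 + 600/2449 = 29988/2449
4 + 1/(29988/2449) = 4 + 2449/29988 = 122401/29988
6 + 1/(122401/29988) = 6 + 29988/122401 = 764394/122401

764394/122401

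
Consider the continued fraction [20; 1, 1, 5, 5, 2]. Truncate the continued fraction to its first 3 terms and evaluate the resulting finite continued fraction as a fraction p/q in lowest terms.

Build up convergents one term at a time:
a_0 = 20: 20/1
a_1 = 1: 21/1
a_2 = 1: 41/2

41/2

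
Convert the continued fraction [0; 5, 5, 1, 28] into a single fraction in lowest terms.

Work from the innermost term outward:
Start with 28.
1 + 1/(28/1) = 1 + 1/28 = 29/28
5 + 1/(29/28) = 5 + 28/29 = 173/29
5 + 1/(173/29) = 5 + 29/173 = 894/173
0 + 1/(894/173) = 0 + 173/894 = 173/894

173/894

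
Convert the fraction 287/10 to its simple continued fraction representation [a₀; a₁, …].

[28; 1, 2, 3]

⌊287/10⌋ = 28, remainder 7
⌊10/7⌋ = 1, remainder 3
⌊7/3⌋ = 2, remainder 1
⌊3/1⌋ = 3, remainder 0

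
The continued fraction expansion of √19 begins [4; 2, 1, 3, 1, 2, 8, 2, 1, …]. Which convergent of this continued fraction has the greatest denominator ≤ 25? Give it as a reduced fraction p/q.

61/14

List convergents until the denominator exceeds the bound:
a_0 = 4: 4/1  (≤ bound)
a_1 = 2: 9/2  (≤ bound)
a_2 = 1: 13/3  (≤ bound)
a_3 = 3: 48/11  (≤ bound)
a_4 = 1: 61/14  (≤ bound)
a_5 = 2: 170/39  (> 25, stop)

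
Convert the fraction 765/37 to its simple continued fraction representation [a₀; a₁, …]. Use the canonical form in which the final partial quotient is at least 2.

[20; 1, 2, 12]

765 ÷ 37 → quotient 20, remainder 25
37 ÷ 25 → quotient 1, remainder 12
25 ÷ 12 → quotient 2, remainder 1
12 ÷ 1 → quotient 12, remainder 0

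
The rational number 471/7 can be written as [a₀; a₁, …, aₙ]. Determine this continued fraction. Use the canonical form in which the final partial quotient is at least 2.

[67; 3, 2]

471 = 67·7 + 2, so a_0 = 67
7 = 3·2 + 1, so a_1 = 3
2 = 2·1 + 0, so a_2 = 2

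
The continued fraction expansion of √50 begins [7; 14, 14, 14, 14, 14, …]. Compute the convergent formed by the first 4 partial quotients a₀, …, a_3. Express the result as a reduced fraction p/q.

19601/2772

Use the convergent recurrence hₖ = aₖ·hₖ₋₁ + hₖ₋₂ (and likewise for the denominators kₖ):
a_0 = 7: 7/1
a_1 = 14: 99/14
a_2 = 14: 1393/197
a_3 = 14: 19601/2772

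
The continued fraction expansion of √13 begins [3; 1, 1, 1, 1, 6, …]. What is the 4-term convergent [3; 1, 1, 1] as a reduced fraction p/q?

Collapse the nested fraction from the inside out:
Start with 1.
1 + 1/(1/1) = 1 + 1/1 = 2/1
1 + 1/(2/1) = 1 + 1/2 = 3/2
3 + 1/(3/2) = 3 + 2/3 = 11/3

11/3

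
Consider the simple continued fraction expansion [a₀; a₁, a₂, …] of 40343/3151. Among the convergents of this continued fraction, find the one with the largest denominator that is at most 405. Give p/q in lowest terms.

a_0 = 12: 12/1  (≤ bound)
a_1 = 1: 13/1  (≤ bound)
a_2 = 4: 64/5  (≤ bound)
a_3 = 12: 781/61  (≤ bound)
a_4 = 6: 4750/371  (≤ bound)
a_5 = 2: 10281/803  (> 405, stop)

4750/371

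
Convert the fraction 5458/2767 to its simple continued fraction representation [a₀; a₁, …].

[1; 1, 35, 2, 2, 4, 1, 2]

5458 ÷ 2767 → quotient 1, remainder 2691
2767 ÷ 2691 → quotient 1, remainder 76
2691 ÷ 76 → quotient 35, remainder 31
76 ÷ 31 → quotient 2, remainder 14
31 ÷ 14 → quotient 2, remainder 3
14 ÷ 3 → quotient 4, remainder 2
3 ÷ 2 → quotient 1, remainder 1
2 ÷ 1 → quotient 2, remainder 0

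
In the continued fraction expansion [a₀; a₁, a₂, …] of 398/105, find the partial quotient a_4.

398 = 3·105 + 83, so a_0 = 3
105 = 1·83 + 22, so a_1 = 1
83 = 3·22 + 17, so a_2 = 3
22 = 1·17 + 5, so a_3 = 1
17 = 3·5 + 2, so a_4 = 3

3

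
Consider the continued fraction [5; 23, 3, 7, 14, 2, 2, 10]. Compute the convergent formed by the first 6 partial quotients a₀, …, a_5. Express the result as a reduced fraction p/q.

75729/15017

Start with 2.
14 + 1/(2/1) = 14 + 1/2 = 29/2
7 + 1/(29/2) = 7 + 2/29 = 205/29
3 + 1/(205/29) = 3 + 29/205 = 644/205
23 + 1/(644/205) = 23 + 205/644 = 15017/644
5 + 1/(15017/644) = 5 + 644/15017 = 75729/15017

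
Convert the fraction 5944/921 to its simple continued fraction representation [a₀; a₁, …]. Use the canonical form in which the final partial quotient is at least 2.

[6; 2, 4, 1, 11, 7]

5944 ÷ 921 → quotient 6, remainder 418
921 ÷ 418 → quotient 2, remainder 85
418 ÷ 85 → quotient 4, remainder 78
85 ÷ 78 → quotient 1, remainder 7
78 ÷ 7 → quotient 11, remainder 1
7 ÷ 1 → quotient 7, remainder 0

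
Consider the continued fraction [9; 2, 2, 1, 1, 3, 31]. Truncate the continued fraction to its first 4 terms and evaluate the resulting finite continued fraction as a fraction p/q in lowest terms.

Start with 1.
2 + 1/(1/1) = 2 + 1/1 = 3/1
2 + 1/(3/1) = 2 + 1/3 = 7/3
9 + 1/(7/3) = 9 + 3/7 = 66/7

66/7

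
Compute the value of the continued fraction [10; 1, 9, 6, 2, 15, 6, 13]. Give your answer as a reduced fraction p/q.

a_0 = 10: 10/1
a_1 = 1: 11/1
a_2 = 9: 109/10
a_3 = 6: 665/61
a_4 = 2: 1439/132
a_5 = 15: 22250/2041
a_6 = 6: 134939/12378
a_7 = 13: 1776457/162955

1776457/162955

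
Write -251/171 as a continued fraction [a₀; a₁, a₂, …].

[-2; 1, 1, 7, 3, 1, 2]

-251 ÷ 171 → quotient -2, remainder 91
171 ÷ 91 → quotient 1, remainder 80
91 ÷ 80 → quotient 1, remainder 11
80 ÷ 11 → quotient 7, remainder 3
11 ÷ 3 → quotient 3, remainder 2
3 ÷ 2 → quotient 1, remainder 1
2 ÷ 1 → quotient 2, remainder 0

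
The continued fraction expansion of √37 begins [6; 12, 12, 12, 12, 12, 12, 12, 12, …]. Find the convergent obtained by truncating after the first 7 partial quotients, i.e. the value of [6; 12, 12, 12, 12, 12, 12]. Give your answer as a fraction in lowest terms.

18798954/3090529

Compute successive convergents:
a_0 = 6: 6/1
a_1 = 12: 73/12
a_2 = 12: 882/145
a_3 = 12: 10657/1752
a_4 = 12: 128766/21169
a_5 = 12: 1555849/255780
a_6 = 12: 18798954/3090529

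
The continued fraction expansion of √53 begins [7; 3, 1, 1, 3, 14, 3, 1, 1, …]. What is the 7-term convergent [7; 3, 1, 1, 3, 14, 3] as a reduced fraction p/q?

Compute successive convergents:
a_0 = 7: 7/1
a_1 = 3: 22/3
a_2 = 1: 29/4
a_3 = 1: 51/7
a_4 = 3: 182/25
a_5 = 14: 2599/357
a_6 = 3: 7979/1096

7979/1096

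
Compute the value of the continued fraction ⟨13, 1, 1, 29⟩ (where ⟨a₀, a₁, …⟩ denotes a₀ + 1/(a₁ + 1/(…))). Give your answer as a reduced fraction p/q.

797/59

Start with 29.
1 + 1/(29/1) = 1 + 1/29 = 30/29
1 + 1/(30/29) = 1 + 29/30 = 59/30
13 + 1/(59/30) = 13 + 30/59 = 797/59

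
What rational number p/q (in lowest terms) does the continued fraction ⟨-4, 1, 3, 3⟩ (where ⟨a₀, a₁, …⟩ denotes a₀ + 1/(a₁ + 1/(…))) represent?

-42/13

a_0 = -4: -4/1
a_1 = 1: -3/1
a_2 = 3: -13/4
a_3 = 3: -42/13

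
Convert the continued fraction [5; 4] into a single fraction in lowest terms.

21/4

a_0 = 5: 5/1
a_1 = 4: 21/4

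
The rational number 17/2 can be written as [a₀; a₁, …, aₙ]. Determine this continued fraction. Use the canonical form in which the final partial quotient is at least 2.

Apply division with remainder until the remainder is 0:
17 ÷ 2 → quotient 8, remainder 1
2 ÷ 1 → quotient 2, remainder 0

[8; 2]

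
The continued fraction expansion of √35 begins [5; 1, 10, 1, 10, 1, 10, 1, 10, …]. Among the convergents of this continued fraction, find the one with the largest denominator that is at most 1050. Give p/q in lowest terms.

846/143

a_0 = 5: 5/1  (≤ bound)
a_1 = 1: 6/1  (≤ bound)
a_2 = 10: 65/11  (≤ bound)
a_3 = 1: 71/12  (≤ bound)
a_4 = 10: 775/131  (≤ bound)
a_5 = 1: 846/143  (≤ bound)
a_6 = 10: 9235/1561  (> 1050, stop)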